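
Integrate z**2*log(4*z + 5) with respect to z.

z**3*log(4*z + 5)/3 - z**3/9 + 5*z**2/24 - 25*z/48 + 125*log(4*z + 5)/192 + C

Use integration by parts with u = log(4*z + 5), dv = z**2 dz.
Then du = 4/(4*z + 5) dz and v = z**3/3.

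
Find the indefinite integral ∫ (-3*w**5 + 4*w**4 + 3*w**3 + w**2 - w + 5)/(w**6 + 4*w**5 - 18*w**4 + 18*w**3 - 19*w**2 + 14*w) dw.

5*log(w)/14 - log(w - 2)/90 - 9*log(w - 1)/16 - 59057*log(w + 7)/25200 - 11*log(w**2 + 1)/50 + 9*atan(w)/50 + C

Factor the denominator: w*(w - 2)*(w - 1)*(w + 7)*(w**2 + 1).
Partial-fraction decomposition: -(22*w - 9)/(50*(w**2 + 1)) - 59057/(25200*(w + 7)) - 9/(16*(w - 1)) - 1/(90*(w - 2)) + 5/(14*w).
Integrate each term; A/(w−a) gives A·log|w−a|; the (Bw+D)/(w²+p²) term gives a log and an atan.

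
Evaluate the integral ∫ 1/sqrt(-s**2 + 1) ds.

Substitute s = sin(θ), so ds = cos(θ) dθ and the radical becomes sqrt(-s**2 + 1) = cos(θ) by the Pythagorean identity.
Integrate the resulting trig expression in θ, then back-substitute θ = asin(s), sin(θ) = s, cos(θ) = sqrt(-s**2 + 1) (absorbing any constant into C).

asin(s) + C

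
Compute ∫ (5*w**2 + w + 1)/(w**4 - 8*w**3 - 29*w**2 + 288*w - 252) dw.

Factor the denominator: (w - 7)*(w - 6)*(w - 1)*(w + 6).
Partial-fraction decomposition: -25/(156*(w + 6)) + 1/(30*(w - 1)) - 187/(60*(w - 6)) + 253/(78*(w - 7)).
Integrate each term: A/(w−a) contributes A·log|w−a|.

253*log(w - 7)/78 - 187*log(w - 6)/60 + log(w - 1)/30 - 25*log(w + 6)/156 + C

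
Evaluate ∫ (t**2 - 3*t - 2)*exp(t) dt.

Use integration by parts with u = t**2 - 3*t - 2, dv = exp(t) dt, so v = exp(t).
Apply parts 2 times (tabular method): alternate signs, differentiate u down to 0, integrate dv up.

(t**2 - 5*t + 3)*exp(t) + C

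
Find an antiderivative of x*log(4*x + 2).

x**2*log(4*x + 2)/2 - x**2/4 + x/4 - log(2*x + 1)/8 + C

Use integration by parts with u = log(4*x + 2), dv = x dx.
Then du = 4/(4*x + 2) dx and v = x**2/2.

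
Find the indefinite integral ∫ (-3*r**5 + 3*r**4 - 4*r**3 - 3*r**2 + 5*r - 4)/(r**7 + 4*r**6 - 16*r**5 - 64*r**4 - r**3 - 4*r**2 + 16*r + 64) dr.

Factor the denominator: (r - 4)*(r - 1)*(r + 1)*(r + 4)**2*(r**2 + 1).
Partial-fraction decomposition: (11*r + 7)/(289*(r**2 + 1)) + 14549/(130050*(r + 4)) - 503/(255*(r + 4)**2) - 1/(90*(r + 1)) + 1/(50*(r - 1)) - 27/(170*(r - 4)).
Integrate each term; A/(r−a) gives A·log|r−a|; the (Br+D)/(r²+p²) term gives a log and an atan.

-27*log(r - 4)/170 + log(r - 1)/50 - log(r + 1)/90 + 14549*log(r + 4)/130050 + 11*log(r**2 + 1)/578 + 7*atan(r)/289 + 503/(255*r + 1020) + C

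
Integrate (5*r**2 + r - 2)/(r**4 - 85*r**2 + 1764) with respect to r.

125*log(r - 7)/91 - 46*log(r - 6)/39 + 43*log(r + 6)/39 - 118*log(r + 7)/91 + C

Factor the denominator: (r - 7)*(r - 6)*(r + 6)*(r + 7).
Partial-fraction decomposition: -118/(91*(r + 7)) + 43/(39*(r + 6)) - 46/(39*(r - 6)) + 125/(91*(r - 7)).
Integrate each term: A/(r−a) contributes A·log|r−a|.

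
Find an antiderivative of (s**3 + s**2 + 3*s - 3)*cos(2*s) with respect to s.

s**3*sin(2*s)/2 + s**2*sin(2*s)/2 + 3*s**2*cos(2*s)/4 + 3*s*sin(2*s)/4 + s*cos(2*s)/2 - 7*sin(2*s)/4 + 3*cos(2*s)/8 + C

Use integration by parts with u = s**3 + s**2 + 3*s - 3, dv = cos(2*s) ds, so v = sin(2*s)/2.
Apply parts 3 times (tabular method): alternate signs, differentiate u down to 0, integrate dv up.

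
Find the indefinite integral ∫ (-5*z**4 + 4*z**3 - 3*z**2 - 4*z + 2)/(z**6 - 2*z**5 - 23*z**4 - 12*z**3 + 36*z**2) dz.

-5*log(z)/54 - 2873*log(z - 6)/6480 + log(z - 1)/10 - 19*log(z + 2)/16 + 263*log(z + 3)/162 - 1/(18*z) + C

Factor the denominator: z**2*(z - 6)*(z - 1)*(z + 2)*(z + 3).
Partial-fraction decomposition: 263/(162*(z + 3)) - 19/(16*(z + 2)) + 1/(10*(z - 1)) - 2873/(6480*(z - 6)) - 5/(54*z) + 1/(18*z**2).
Integrate each term; A/(z−a) gives A·log|z−a|; A/(z−a)² gives −A/(z−a).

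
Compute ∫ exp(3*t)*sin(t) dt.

Let I denote the integral. Integrate by parts with u = sin(t), dv = exp(3*t) dt, so v = exp(3*t)/3: I = exp(3*t)*sin(t)/3 − (1/3)·∫ exp(3*t)*cos(t) dt.
Apply parts again with u = cos(t), dv = exp(3*t) dt: ∫ exp(3*t)*cos(t) dt = exp(3*t)*cos(t)/3 + (1/3)·I. Substituting back brings back I: I = exp(3*t)*sin(t)/3 - exp(3*t)*cos(t)/9 − (1/9)·I.
Solving for I: (1 + 1/9)·I equals the remaining terms, so I = (9/10)·(exp(3*t)*sin(t)/3 - exp(3*t)*cos(t)/9).

3*exp(3*t)*sin(t)/10 - exp(3*t)*cos(t)/10 + C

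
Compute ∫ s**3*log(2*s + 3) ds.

Use integration by parts with u = log(2*s + 3), dv = s**3 ds.
Then du = 2/(2*s + 3) ds and v = s**4/4.

s**4*log(2*s + 3)/4 - s**4/16 + s**3/8 - 9*s**2/32 + 27*s/32 - 81*log(2*s + 3)/64 + C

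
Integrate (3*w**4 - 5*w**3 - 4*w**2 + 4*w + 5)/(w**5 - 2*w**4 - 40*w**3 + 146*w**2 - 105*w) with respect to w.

Factor the denominator: w*(w - 5)*(w - 3)*(w - 1)*(w + 7).
Partial-fraction decomposition: 8699/(6720*(w + 7)) + 3/(64*(w - 1)) - 89/(120*(w - 3)) + 235/(96*(w - 5)) - 1/(21*w).
Integrate each term: A/(w−a) contributes A·log|w−a|.

-log(w)/21 + 235*log(w - 5)/96 - 89*log(w - 3)/120 + 3*log(w - 1)/64 + 8699*log(w + 7)/6720 + C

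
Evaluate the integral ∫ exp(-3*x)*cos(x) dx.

Let I denote the integral. Integrate by parts with u = cos(x), dv = exp(-3*x) dx, so v = -exp(-3*x)/3: I = -exp(-3*x)*cos(x)/3 − (1/3)·∫ exp(-3*x)*sin(x) dx.
Apply parts again with u = sin(x), dv = exp(-3*x) dx: ∫ exp(-3*x)*sin(x) dx = -exp(-3*x)*sin(x)/3 + (1/3)·I. Substituting back brings back I: I = exp(-3*x)*sin(x)/9 - exp(-3*x)*cos(x)/3 − (1/9)·I.
Solving for I: (1 + 1/9)·I equals the remaining terms, so I = (9/10)·(exp(-3*x)*sin(x)/9 - exp(-3*x)*cos(x)/3).

exp(-3*x)*sin(x)/10 - 3*exp(-3*x)*cos(x)/10 + C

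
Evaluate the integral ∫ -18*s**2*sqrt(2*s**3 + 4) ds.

Let u = 2*s**3 + 4, so du = (6*s**2) ds.
Rewriting, the integral becomes -3·∫ √u du = -3·(2/3)u^(3/2).
Substituting back, u = 2*s**3 + 4.

-2*(2*s**3 + 4)**(3/2) + C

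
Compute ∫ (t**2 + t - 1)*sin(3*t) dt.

-t**2*cos(3*t)/3 + 2*t*sin(3*t)/9 - t*cos(3*t)/3 + sin(3*t)/9 + 11*cos(3*t)/27 + C

Use integration by parts with u = t**2 + t - 1, dv = sin(3*t) dt, so v = -cos(3*t)/3.
Apply parts 2 times (tabular method): alternate signs, differentiate u down to 0, integrate dv up.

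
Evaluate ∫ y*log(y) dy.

Use integration by parts with u = log(y), dv = y dy.
Then du = 1/y dy and v = y**2/2.

y**2*log(y)/2 - y**2/4 + C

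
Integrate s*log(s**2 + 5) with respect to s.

s**2*log(s**2 + 5)/2 - s**2/2 + 5*log(s**2 + 5)/2 + C

Let u = s**2 + 5, so du = (2*s) ds.
The integral becomes (1/2)·∫ log(u) du; integrate by parts with u′=log(u), dv′=du.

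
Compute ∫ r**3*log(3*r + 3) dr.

r**4*log(3*r + 3)/4 - r**4/16 + r**3/12 - r**2/8 + r/4 - log(r + 1)/4 + C

Use integration by parts with u = log(3*r + 3), dv = r**3 dr.
Then du = 3/(3*r + 3) dr and v = r**4/4.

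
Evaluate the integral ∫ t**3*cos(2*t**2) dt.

Let u = t², du = 2t dt; rewrite as (1/2)∫ u^1·cos(2u) du.
Now integrate by parts 1 time.

t**2*sin(2*t**2)/4 + cos(2*t**2)/8 + C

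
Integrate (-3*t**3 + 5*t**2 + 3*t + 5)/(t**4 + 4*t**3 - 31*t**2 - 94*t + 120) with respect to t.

Factor the denominator: (t - 5)*(t - 1)*(t + 4)*(t + 6).
Partial-fraction decomposition: -815/(154*(t + 6)) + 53/(18*(t + 4)) - 1/(14*(t - 1)) - 115/(198*(t - 5)).
Integrate each term: A/(t−a) contributes A·log|t−a|.

-115*log(t - 5)/198 - log(t - 1)/14 + 53*log(t + 4)/18 - 815*log(t + 6)/154 + C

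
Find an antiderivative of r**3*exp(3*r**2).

(3*r**2 - 1)*exp(3*r**2)/18 + C

Let u = r², du = 2r dr; rewrite as (1/2)∫ u^1·exp(3u) du.
Now integrate by parts 1 time.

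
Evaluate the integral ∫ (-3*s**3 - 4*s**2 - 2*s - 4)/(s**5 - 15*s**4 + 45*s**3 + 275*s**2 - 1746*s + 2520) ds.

-1243*log(s - 7)/144 + 404*log(s - 6)/33 - 134*log(s - 4)/27 + 127*log(s - 3)/96 + 281*log(s + 5)/9504 + C

Factor the denominator: (s - 7)*(s - 6)*(s - 4)*(s - 3)*(s + 5).
Partial-fraction decomposition: 281/(9504*(s + 5)) + 127/(96*(s - 3)) - 134/(27*(s - 4)) + 404/(33*(s - 6)) - 1243/(144*(s - 7)).
Integrate each term: A/(s−a) contributes A·log|s−a|.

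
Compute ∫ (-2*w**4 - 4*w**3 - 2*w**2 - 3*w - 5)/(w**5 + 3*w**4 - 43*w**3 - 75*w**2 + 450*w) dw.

-log(w)/90 - 91*log(w - 5)/55 + 151*log(w - 3)/216 + 79*log(w + 5)/40 - 1787*log(w + 6)/594 + C

Factor the denominator: w*(w - 5)*(w - 3)*(w + 5)*(w + 6).
Partial-fraction decomposition: -1787/(594*(w + 6)) + 79/(40*(w + 5)) + 151/(216*(w - 3)) - 91/(55*(w - 5)) - 1/(90*w).
Integrate each term: A/(w−a) contributes A·log|w−a|.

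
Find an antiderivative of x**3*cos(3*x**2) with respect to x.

x**2*sin(3*x**2)/6 + cos(3*x**2)/18 + C

Let u = x², du = 2x dx; rewrite as (1/2)∫ u^1·cos(3u) du.
Now integrate by parts 1 time.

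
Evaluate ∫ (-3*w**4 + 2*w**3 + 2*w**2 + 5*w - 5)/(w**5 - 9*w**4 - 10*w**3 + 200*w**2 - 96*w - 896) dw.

Factor the denominator: (w - 7)*(w - 4)**2*(w + 2)*(w + 4).
Partial-fraction decomposition: -889/(1408*(w + 4)) + 71/(648*(w + 2)) + 16217/(3456*(w - 4)) + 593/(144*(w - 4)**2) - 6389/(891*(w - 7)).
Integrate each term; A/(w−a) gives A·log|w−a|; A/(w−a)² gives −A/(w−a).

-6389*log(w - 7)/891 + 16217*log(w - 4)/3456 + 71*log(w + 2)/648 - 889*log(w + 4)/1408 - 593/(144*w - 576) + C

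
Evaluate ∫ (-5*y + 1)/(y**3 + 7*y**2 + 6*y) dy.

log(y)/6 - 6*log(y + 1)/5 + 31*log(y + 6)/30 + C

Factor the denominator: y*(y + 1)*(y + 6).
Partial-fraction decomposition: 31/(30*(y + 6)) - 6/(5*(y + 1)) + 1/(6*y).
Integrate each term: A/(y−a) contributes A·log|y−a|.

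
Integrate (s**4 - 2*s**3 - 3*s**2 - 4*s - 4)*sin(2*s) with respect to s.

-s**4*cos(2*s)/2 + s**3*sin(2*s) + s**3*cos(2*s) - 3*s**2*sin(2*s)/2 + 3*s**2*cos(2*s) - 3*s*sin(2*s) + s*cos(2*s)/2 - sin(2*s)/4 + cos(2*s)/2 + C

Use integration by parts with u = s**4 - 2*s**3 - 3*s**2 - 4*s - 4, dv = sin(2*s) ds, so v = -cos(2*s)/2.
Apply parts 4 times (tabular method): alternate signs, differentiate u down to 0, integrate dv up.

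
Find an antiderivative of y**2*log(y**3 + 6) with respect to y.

y**3*log(y**3 + 6)/3 - y**3/3 + 2*log(y**3 + 6) + C

Let u = y**3 + 6, so du = (3*y**2) dy.
The integral becomes (1/3)·∫ log(u) du; integrate by parts with u′=log(u), dv′=du.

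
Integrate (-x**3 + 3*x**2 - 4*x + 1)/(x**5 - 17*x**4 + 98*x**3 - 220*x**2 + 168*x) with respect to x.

Factor the denominator: x*(x - 7)*(x - 6)*(x - 2)**2.
Partial-fraction decomposition: -77/(800*(x - 2)) - 3/(40*(x - 2)**2) + 131/(96*(x - 6)) - 223/(175*(x - 7)) + 1/(168*x).
Integrate each term; A/(x−a) gives A·log|x−a|; A/(x−a)² gives −A/(x−a).

log(x)/168 - 223*log(x - 7)/175 + 131*log(x - 6)/96 - 77*log(x - 2)/800 + 3/(40*x - 80) + C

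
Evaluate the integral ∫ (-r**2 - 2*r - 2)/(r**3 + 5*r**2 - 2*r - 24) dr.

-log(r - 2)/3 + log(r + 3) - 5*log(r + 4)/3 + C

Factor the denominator: (r - 2)*(r + 3)*(r + 4).
Partial-fraction decomposition: -5/(3*(r + 4)) + 1/(r + 3) - 1/(3*(r - 2)).
Integrate each term: A/(r−a) contributes A·log|r−a|.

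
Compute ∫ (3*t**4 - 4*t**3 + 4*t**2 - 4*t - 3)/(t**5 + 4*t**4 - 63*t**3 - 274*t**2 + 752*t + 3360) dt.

Factor the denominator: (t - 7)*(t - 4)*(t + 4)*(t + 5)*(t + 6).
Partial-fraction decomposition: 4917/(260*(t + 6)) - 623/(27*(t + 5)) + 1101/(176*(t + 4)) - 557/(2160*(t - 4)) + 1499/(1287*(t - 7)).
Integrate each term: A/(t−a) contributes A·log|t−a|.

1499*log(t - 7)/1287 - 557*log(t - 4)/2160 + 1101*log(t + 4)/176 - 623*log(t + 5)/27 + 4917*log(t + 6)/260 + C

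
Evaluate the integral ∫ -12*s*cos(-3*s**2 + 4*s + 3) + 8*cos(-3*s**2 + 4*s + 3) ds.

Let u = 3*s**2 - 4*s - 3, so du = (6*s - 4) ds.
Rewriting, the integral becomes -2·∫ cos(u) du = -2·sin(u).
Substituting back, u = 3*s**2 - 4*s - 3.

2*sin(-3*s**2 + 4*s + 3) + C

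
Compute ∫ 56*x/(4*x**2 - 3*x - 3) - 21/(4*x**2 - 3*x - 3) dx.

7*log(4*x**2 - 3*x - 3) + C

Let u = 4*x**2 - 3*x - 3, so du = (8*x - 3) dx.
Rewriting, the integral becomes 7·∫ 1/u du = 7·log(u).
Substituting back, u = 4*x**2 - 3*x - 3.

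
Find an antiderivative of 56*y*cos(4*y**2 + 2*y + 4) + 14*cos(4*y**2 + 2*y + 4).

7*sin(4*y**2 + 2*y + 4) + C

Let u = 4*y**2 + 2*y + 4, so du = (8*y + 2) dy.
Rewriting, the integral becomes 7·∫ cos(u) du = 7·sin(u).
Substituting back, u = 4*y**2 + 2*y + 4.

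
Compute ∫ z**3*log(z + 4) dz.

Use integration by parts with u = log(z + 4), dv = z**3 dz.
Then du = 1/(z + 4) dz and v = z**4/4.

z**4*log(z + 4)/4 - z**4/16 + z**3/3 - 2*z**2 + 16*z - 64*log(z + 4) + C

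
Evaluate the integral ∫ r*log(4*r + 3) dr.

Use integration by parts with u = log(4*r + 3), dv = r dr.
Then du = 4/(4*r + 3) dr and v = r**2/2.

r**2*log(4*r + 3)/2 - r**2/4 + 3*r/8 - 9*log(4*r + 3)/32 + C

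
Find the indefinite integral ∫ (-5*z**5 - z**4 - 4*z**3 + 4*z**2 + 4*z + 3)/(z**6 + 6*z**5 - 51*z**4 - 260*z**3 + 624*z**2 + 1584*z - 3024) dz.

-4541*log(z - 6)/2496 + 153473*log(z - 2)/518400 - 47*log(z + 3)/100 + 12857*log(z + 6)/768 - 83177*log(z + 7)/4212 - 181/(1440*z - 2880) + C

Factor the denominator: (z - 6)*(z - 2)**2*(z + 3)*(z + 6)*(z + 7).
Partial-fraction decomposition: -83177/(4212*(z + 7)) + 12857/(768*(z + 6)) - 47/(100*(z + 3)) + 153473/(518400*(z - 2)) + 181/(1440*(z - 2)**2) - 4541/(2496*(z - 6)).
Integrate each term; A/(z−a) gives A·log|z−a|; A/(z−a)² gives −A/(z−a).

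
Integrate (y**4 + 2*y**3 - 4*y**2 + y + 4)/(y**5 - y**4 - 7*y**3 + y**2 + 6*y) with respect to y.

Factor the denominator: y*(y - 3)*(y - 1)*(y + 1)*(y + 2).
Partial-fraction decomposition: -7/(15*(y + 2)) + 1/(4*(y + 1)) - 1/(3*(y - 1)) + 53/(60*(y - 3)) + 2/(3*y).
Integrate each term: A/(y−a) contributes A·log|y−a|.

2*log(y)/3 + 53*log(y - 3)/60 - log(y - 1)/3 + log(y + 1)/4 - 7*log(y + 2)/15 + C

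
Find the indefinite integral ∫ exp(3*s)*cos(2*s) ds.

Let I denote the integral. Integrate by parts with u = cos(2*s), dv = exp(3*s) ds, so v = exp(3*s)/3: I = exp(3*s)*cos(2*s)/3 + (2/3)·∫ exp(3*s)*sin(2*s) ds.
Apply parts again with u = sin(2*s), dv = exp(3*s) ds: ∫ exp(3*s)*sin(2*s) ds = exp(3*s)*sin(2*s)/3 − (2/3)·I. Substituting back brings back I: I = 2*exp(3*s)*sin(2*s)/9 + exp(3*s)*cos(2*s)/3 − (4/9)·I.
Solving for I: (1 + 4/9)·I equals the remaining terms, so I = (9/13)·(2*exp(3*s)*sin(2*s)/9 + exp(3*s)*cos(2*s)/3).

2*exp(3*s)*sin(2*s)/13 + 3*exp(3*s)*cos(2*s)/13 + C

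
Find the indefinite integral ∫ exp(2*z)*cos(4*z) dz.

Let I denote the integral. Integrate by parts with u = cos(4*z), dv = exp(2*z) dz, so v = exp(2*z)/2: I = exp(2*z)*cos(4*z)/2 + 2·∫ exp(2*z)*sin(4*z) dz.
Apply parts again with u = sin(4*z), dv = exp(2*z) dz: ∫ exp(2*z)*sin(4*z) dz = exp(2*z)*sin(4*z)/2 − 2·I. Substituting back brings back I: I = exp(2*z)*sin(4*z) + exp(2*z)*cos(4*z)/2 − 4·I.
Solving for I: (1 + 4)·I equals the remaining terms, so I = (1/5)·(exp(2*z)*sin(4*z) + exp(2*z)*cos(4*z)/2).

exp(2*z)*sin(4*z)/5 + exp(2*z)*cos(4*z)/10 + C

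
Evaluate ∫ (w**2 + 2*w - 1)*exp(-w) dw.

(-w**2 - 4*w - 3)*exp(-w) + C

Use integration by parts with u = w**2 + 2*w - 1, dv = exp(-w) dw, so v = -exp(-w).
Apply parts 2 times (tabular method): alternate signs, differentiate u down to 0, integrate dv up.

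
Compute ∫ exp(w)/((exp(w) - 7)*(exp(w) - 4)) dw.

Let u = e^w, du = e^w dw.
The integral becomes ∫ du/((u-4)(u-7)); decompose into partial fractions.

log(exp(w) - 7)/3 - log(exp(w) - 4)/3 + C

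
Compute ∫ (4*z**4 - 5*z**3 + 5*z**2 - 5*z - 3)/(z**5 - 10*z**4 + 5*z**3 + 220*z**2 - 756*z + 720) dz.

1417*log(z - 6)/88 - 761*log(z - 4)/36 + 9*log(z - 3) - 31*log(z - 2)/56 + 409*log(z + 5)/693 + C

Factor the denominator: (z - 6)*(z - 4)*(z - 3)*(z - 2)*(z + 5).
Partial-fraction decomposition: 409/(693*(z + 5)) - 31/(56*(z - 2)) + 9/(z - 3) - 761/(36*(z - 4)) + 1417/(88*(z - 6)).
Integrate each term: A/(z−a) contributes A·log|z−a|.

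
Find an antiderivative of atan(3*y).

Use integration by parts with u = arctan(3*y), dv = dy.
Then du = 3/(9*y**2 + 1) dy.

y*atan(3*y) - log(9*y**2 + 1)/6 + C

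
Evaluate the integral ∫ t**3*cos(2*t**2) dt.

Let u = t², du = 2t dt; rewrite as (1/2)∫ u^1·cos(2u) du.
Now integrate by parts 1 time.

t**2*sin(2*t**2)/4 + cos(2*t**2)/8 + C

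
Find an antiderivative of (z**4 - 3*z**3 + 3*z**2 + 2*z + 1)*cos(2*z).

z**4*sin(2*z)/2 - 3*z**3*sin(2*z)/2 + z**3*cos(2*z) - 9*z**2*cos(2*z)/4 + 13*z*sin(2*z)/4 + sin(2*z)/2 + 13*cos(2*z)/8 + C

Use integration by parts with u = z**4 - 3*z**3 + 3*z**2 + 2*z + 1, dv = cos(2*z) dz, so v = sin(2*z)/2.
Apply parts 4 times (tabular method): alternate signs, differentiate u down to 0, integrate dv up.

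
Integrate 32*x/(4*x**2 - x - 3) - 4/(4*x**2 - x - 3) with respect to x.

4*log(4*x**2 - x - 3) + C

Let u = 4*x**2 - x - 3, so du = (8*x - 1) dx.
Rewriting, the integral becomes 4·∫ 1/u du = 4·log(u).
Substituting back, u = 4*x**2 - x - 3.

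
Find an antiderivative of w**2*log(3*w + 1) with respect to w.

Use integration by parts with u = log(3*w + 1), dv = w**2 dw.
Then du = 3/(3*w + 1) dw and v = w**3/3.

w**3*log(3*w + 1)/3 - w**3/9 + w**2/18 - w/27 + log(3*w + 1)/81 + C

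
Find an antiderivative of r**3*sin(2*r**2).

Let u = r², du = 2r dr; rewrite as (1/2)∫ u^1·sin(2u) du.
Now integrate by parts 1 time.

-r**2*cos(2*r**2)/4 + sin(2*r**2)/8 + C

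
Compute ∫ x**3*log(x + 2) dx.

Use integration by parts with u = log(x + 2), dv = x**3 dx.
Then du = 1/(x + 2) dx and v = x**4/4.

x**4*log(x + 2)/4 - x**4/16 + x**3/6 - x**2/2 + 2*x - 4*log(x + 2) + C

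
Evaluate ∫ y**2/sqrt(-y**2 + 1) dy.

-y*sqrt(-y**2 + 1)/2 + asin(y)/2 + C

Substitute y = sin(θ), so dy = cos(θ) dθ and the radical becomes sqrt(-y**2 + 1) = cos(θ) by the Pythagorean identity.
Integrate the resulting trig expression in θ, then back-substitute θ = asin(y), sin(θ) = y, cos(θ) = sqrt(-y**2 + 1) (absorbing any constant into C).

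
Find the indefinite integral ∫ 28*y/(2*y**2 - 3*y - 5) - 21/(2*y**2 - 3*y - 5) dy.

Let u = 2*y**2 - 3*y - 5, so du = (4*y - 3) dy.
Rewriting, the integral becomes 7·∫ 1/u du = 7·log(u).
Substituting back, u = 2*y**2 - 3*y - 5.

7*log(2*y**2 - 3*y - 5) + C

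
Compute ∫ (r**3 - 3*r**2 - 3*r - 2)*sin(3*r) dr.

-r**3*cos(3*r)/3 + r**2*sin(3*r)/3 + r**2*cos(3*r) - 2*r*sin(3*r)/3 + 11*r*cos(3*r)/9 - 11*sin(3*r)/27 + 4*cos(3*r)/9 + C

Use integration by parts with u = r**3 - 3*r**2 - 3*r - 2, dv = sin(3*r) dr, so v = -cos(3*r)/3.
Apply parts 3 times (tabular method): alternate signs, differentiate u down to 0, integrate dv up.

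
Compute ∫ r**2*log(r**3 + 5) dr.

Let u = r**3 + 5, so du = (3*r**2) dr.
The integral becomes (1/3)·∫ log(u) du; integrate by parts with u′=log(u), dv′=du.

r**3*log(r**3 + 5)/3 - r**3/3 + 5*log(r**3 + 5)/3 + C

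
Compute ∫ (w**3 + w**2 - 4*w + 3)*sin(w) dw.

Use integration by parts with u = w**3 + w**2 - 4*w + 3, dv = sin(w) dw, so v = -cos(w).
Apply parts 3 times (tabular method): alternate signs, differentiate u down to 0, integrate dv up.

-w**3*cos(w) + 3*w**2*sin(w) - w**2*cos(w) + 2*w*sin(w) + 10*w*cos(w) - 10*sin(w) - cos(w) + C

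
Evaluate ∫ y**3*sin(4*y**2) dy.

-y**2*cos(4*y**2)/8 + sin(4*y**2)/32 + C

Let u = y², du = 2y dy; rewrite as (1/2)∫ u^1·sin(4u) du.
Now integrate by parts 1 time.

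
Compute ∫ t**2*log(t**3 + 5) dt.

t**3*log(t**3 + 5)/3 - t**3/3 + 5*log(t**3 + 5)/3 + C

Let u = t**3 + 5, so du = (3*t**2) dt.
The integral becomes (1/3)·∫ log(u) du; integrate by parts with u′=log(u), dv′=du.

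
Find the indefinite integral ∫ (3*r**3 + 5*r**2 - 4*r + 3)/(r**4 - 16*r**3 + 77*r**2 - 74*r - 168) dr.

Factor the denominator: (r - 7)*(r - 6)*(r - 4)*(r + 1).
Partial-fraction decomposition: -9/(280*(r + 1)) + 259/(30*(r - 4)) - 807/(14*(r - 6)) + 1249/(24*(r - 7)).
Integrate each term: A/(r−a) contributes A·log|r−a|.

1249*log(r - 7)/24 - 807*log(r - 6)/14 + 259*log(r - 4)/30 - 9*log(r + 1)/280 + C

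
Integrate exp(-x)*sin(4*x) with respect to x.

Let I denote the integral. Integrate by parts with u = sin(4*x), dv = exp(-x) dx, so v = -exp(-x): I = -exp(-x)*sin(4*x) + 4·∫ exp(-x)*cos(4*x) dx.
Apply parts again with u = cos(4*x), dv = exp(-x) dx: ∫ exp(-x)*cos(4*x) dx = -exp(-x)*cos(4*x) − 4·I. Substituting back brings back I: I = -exp(-x)*sin(4*x) - 4*exp(-x)*cos(4*x) − 16·I.
Solving for I: (1 + 16)·I equals the remaining terms, so I = (1/17)·(-exp(-x)*sin(4*x) - 4*exp(-x)*cos(4*x)).

-exp(-x)*sin(4*x)/17 - 4*exp(-x)*cos(4*x)/17 + C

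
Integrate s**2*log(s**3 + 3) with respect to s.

Let u = s**3 + 3, so du = (3*s**2) ds.
The integral becomes (1/3)·∫ log(u) du; integrate by parts with u′=log(u), dv′=du.

s**3*log(s**3 + 3)/3 - s**3/3 + log(s**3 + 3) + C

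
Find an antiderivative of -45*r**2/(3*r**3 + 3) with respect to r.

-5*log(3*r**3 + 3) + C

Let u = 3*r**3 + 3, so du = (9*r**2) dr.
Rewriting, the integral becomes -5·∫ 1/u du = -5·log(u).
Substituting back, u = 3*r**3 + 3.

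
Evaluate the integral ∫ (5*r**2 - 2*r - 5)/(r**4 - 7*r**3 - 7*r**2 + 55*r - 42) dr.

113*log(r - 7)/150 - 11*log(r - 2)/25 - log(r - 1)/12 - 23*log(r + 3)/100 + C

Factor the denominator: (r - 7)*(r - 2)*(r - 1)*(r + 3).
Partial-fraction decomposition: -23/(100*(r + 3)) - 1/(12*(r - 1)) - 11/(25*(r - 2)) + 113/(150*(r - 7)).
Integrate each term: A/(r−a) contributes A·log|r−a|.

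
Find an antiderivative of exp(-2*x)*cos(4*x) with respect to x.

exp(-2*x)*sin(4*x)/5 - exp(-2*x)*cos(4*x)/10 + C

Let I denote the integral. Integrate by parts with u = cos(4*x), dv = exp(-2*x) dx, so v = -exp(-2*x)/2: I = -exp(-2*x)*cos(4*x)/2 − 2·∫ exp(-2*x)*sin(4*x) dx.
Apply parts again with u = sin(4*x), dv = exp(-2*x) dx: ∫ exp(-2*x)*sin(4*x) dx = -exp(-2*x)*sin(4*x)/2 + 2·I. Substituting back brings back I: I = exp(-2*x)*sin(4*x) - exp(-2*x)*cos(4*x)/2 − 4·I.
Solving for I: (1 + 4)·I equals the remaining terms, so I = (1/5)·(exp(-2*x)*sin(4*x) - exp(-2*x)*cos(4*x)/2).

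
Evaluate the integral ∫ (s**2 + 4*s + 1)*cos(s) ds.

Use integration by parts with u = s**2 + 4*s + 1, dv = cos(s) ds, so v = sin(s).
Apply parts 2 times (tabular method): alternate signs, differentiate u down to 0, integrate dv up.

s**2*sin(s) + 4*s*sin(s) + 2*s*cos(s) - sin(s) + 4*cos(s) + C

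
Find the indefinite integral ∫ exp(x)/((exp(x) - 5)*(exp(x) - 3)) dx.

log(exp(x) - 5)/2 - log(exp(x) - 3)/2 + C

Let u = e^x, du = e^x dx.
The integral becomes ∫ du/((u-5)(u-3)); decompose into partial fractions.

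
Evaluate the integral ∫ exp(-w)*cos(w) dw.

Let I denote the integral. Integrate by parts with u = cos(w), dv = exp(-w) dw, so v = -exp(-w): I = -exp(-w)*cos(w) − ∫ exp(-w)*sin(w) dw.
Apply parts again with u = sin(w), dv = exp(-w) dw: ∫ exp(-w)*sin(w) dw = -exp(-w)*sin(w) + I. Substituting back brings back I: I = exp(-w)*sin(w) - exp(-w)*cos(w) − I.
Solving for I: (1 + 1)·I equals the remaining terms, so I = (1/2)·(exp(-w)*sin(w) - exp(-w)*cos(w)).

exp(-w)*sin(w)/2 - exp(-w)*cos(w)/2 + C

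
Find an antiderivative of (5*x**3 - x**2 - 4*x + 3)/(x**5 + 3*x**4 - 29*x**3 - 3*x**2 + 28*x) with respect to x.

3*log(x)/28 + 97*log(x - 4)/220 - log(x - 1)/16 - log(x + 1)/60 - 1733*log(x + 7)/3696 + C

Factor the denominator: x*(x - 4)*(x - 1)*(x + 1)*(x + 7).
Partial-fraction decomposition: -1733/(3696*(x + 7)) - 1/(60*(x + 1)) - 1/(16*(x - 1)) + 97/(220*(x - 4)) + 3/(28*x).
Integrate each term: A/(x−a) contributes A·log|x−a|.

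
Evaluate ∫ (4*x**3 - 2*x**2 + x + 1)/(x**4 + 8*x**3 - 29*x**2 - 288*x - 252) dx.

799*log(x - 6)/1092 + log(x + 1)/35 - 941*log(x + 6)/60 + 246*log(x + 7)/13 + C

Factor the denominator: (x - 6)*(x + 1)*(x + 6)*(x + 7).
Partial-fraction decomposition: 246/(13*(x + 7)) - 941/(60*(x + 6)) + 1/(35*(x + 1)) + 799/(1092*(x - 6)).
Integrate each term: A/(x−a) contributes A·log|x−a|.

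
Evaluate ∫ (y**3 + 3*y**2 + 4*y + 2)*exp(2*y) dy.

(4*y**3 + 6*y**2 + 10*y + 3)*exp(2*y)/8 + C

Use integration by parts with u = y**3 + 3*y**2 + 4*y + 2, dv = exp(2*y) dy, so v = exp(2*y)/2.
Apply parts 3 times (tabular method): alternate signs, differentiate u down to 0, integrate dv up.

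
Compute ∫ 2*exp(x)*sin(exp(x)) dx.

-2*cos(exp(x)) + C

Let u = exp(x), so du = (exp(x)) dx.
Rewriting, the integral becomes 2·∫ sin(u) du = 2·-cos(u).
Substituting back, u = exp(x).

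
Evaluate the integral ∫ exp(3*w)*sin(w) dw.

3*exp(3*w)*sin(w)/10 - exp(3*w)*cos(w)/10 + C

Let I denote the integral. Integrate by parts with u = sin(w), dv = exp(3*w) dw, so v = exp(3*w)/3: I = exp(3*w)*sin(w)/3 − (1/3)·∫ exp(3*w)*cos(w) dw.
Apply parts again with u = cos(w), dv = exp(3*w) dw: ∫ exp(3*w)*cos(w) dw = exp(3*w)*cos(w)/3 + (1/3)·I. Substituting back brings back I: I = exp(3*w)*sin(w)/3 - exp(3*w)*cos(w)/9 − (1/9)·I.
Solving for I: (1 + 1/9)·I equals the remaining terms, so I = (9/10)·(exp(3*w)*sin(w)/3 - exp(3*w)*cos(w)/9).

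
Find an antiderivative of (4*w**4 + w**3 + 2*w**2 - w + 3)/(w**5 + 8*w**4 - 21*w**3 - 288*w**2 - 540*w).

-log(w)/180 + 1823*log(w - 6)/2376 + 107*log(w + 3)/54 - 2433*log(w + 5)/110 + 187*log(w + 6)/8 + C

Factor the denominator: w*(w - 6)*(w + 3)*(w + 5)*(w + 6).
Partial-fraction decomposition: 187/(8*(w + 6)) - 2433/(110*(w + 5)) + 107/(54*(w + 3)) + 1823/(2376*(w - 6)) - 1/(180*w).
Integrate each term: A/(w−a) contributes A·log|w−a|.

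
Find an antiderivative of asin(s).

Use integration by parts with u = arcsin(s), dv = ds.
Then du = 1/sqrt(-s**2 + 1) ds.

s*asin(s) + sqrt(-s**2 + 1) + C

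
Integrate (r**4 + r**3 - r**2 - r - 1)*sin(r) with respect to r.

-r**4*cos(r) + 4*r**3*sin(r) - r**3*cos(r) + 3*r**2*sin(r) + 13*r**2*cos(r) - 26*r*sin(r) + 7*r*cos(r) - 7*sin(r) - 25*cos(r) + C

Use integration by parts with u = r**4 + r**3 - r**2 - r - 1, dv = sin(r) dr, so v = -cos(r).
Apply parts 4 times (tabular method): alternate signs, differentiate u down to 0, integrate dv up.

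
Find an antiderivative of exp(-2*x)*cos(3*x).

Let I denote the integral. Integrate by parts with u = cos(3*x), dv = exp(-2*x) dx, so v = -exp(-2*x)/2: I = -exp(-2*x)*cos(3*x)/2 − (3/2)·∫ exp(-2*x)*sin(3*x) dx.
Apply parts again with u = sin(3*x), dv = exp(-2*x) dx: ∫ exp(-2*x)*sin(3*x) dx = -exp(-2*x)*sin(3*x)/2 + (3/2)·I. Substituting back brings back I: I = 3*exp(-2*x)*sin(3*x)/4 - exp(-2*x)*cos(3*x)/2 − (9/4)·I.
Solving for I: (1 + 9/4)·I equals the remaining terms, so I = (4/13)·(3*exp(-2*x)*sin(3*x)/4 - exp(-2*x)*cos(3*x)/2).

3*exp(-2*x)*sin(3*x)/13 - 2*exp(-2*x)*cos(3*x)/13 + C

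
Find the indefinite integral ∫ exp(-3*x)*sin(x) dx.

Let I denote the integral. Integrate by parts with u = sin(x), dv = exp(-3*x) dx, so v = -exp(-3*x)/3: I = -exp(-3*x)*sin(x)/3 + (1/3)·∫ exp(-3*x)*cos(x) dx.
Apply parts again with u = cos(x), dv = exp(-3*x) dx: ∫ exp(-3*x)*cos(x) dx = -exp(-3*x)*cos(x)/3 − (1/3)·I. Substituting back brings back I: I = -exp(-3*x)*sin(x)/3 - exp(-3*x)*cos(x)/9 − (1/9)·I.
Solving for I: (1 + 1/9)·I equals the remaining terms, so I = (9/10)·(-exp(-3*x)*sin(x)/3 - exp(-3*x)*cos(x)/9).

-3*exp(-3*x)*sin(x)/10 - exp(-3*x)*cos(x)/10 + C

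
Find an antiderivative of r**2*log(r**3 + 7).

r**3*log(r**3 + 7)/3 - r**3/3 + 7*log(r**3 + 7)/3 + C

Let u = r**3 + 7, so du = (3*r**2) dr.
The integral becomes (1/3)·∫ log(u) du; integrate by parts with u′=log(u), dv′=du.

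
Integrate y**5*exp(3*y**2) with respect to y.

Let u = y², du = 2y dy; rewrite as (1/2)∫ u^2·exp(3u) du.
Now integrate by parts 2 times.

(9*y**4 - 6*y**2 + 2)*exp(3*y**2)/54 + C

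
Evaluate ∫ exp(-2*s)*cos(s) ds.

exp(-2*s)*sin(s)/5 - 2*exp(-2*s)*cos(s)/5 + C

Let I denote the integral. Integrate by parts with u = cos(s), dv = exp(-2*s) ds, so v = -exp(-2*s)/2: I = -exp(-2*s)*cos(s)/2 − (1/2)·∫ exp(-2*s)*sin(s) ds.
Apply parts again with u = sin(s), dv = exp(-2*s) ds: ∫ exp(-2*s)*sin(s) ds = -exp(-2*s)*sin(s)/2 + (1/2)·I. Substituting back brings back I: I = exp(-2*s)*sin(s)/4 - exp(-2*s)*cos(s)/2 − (1/4)·I.
Solving for I: (1 + 1/4)·I equals the remaining terms, so I = (4/5)·(exp(-2*s)*sin(s)/4 - exp(-2*s)*cos(s)/2).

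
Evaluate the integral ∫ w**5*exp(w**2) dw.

(w**4 - 2*w**2 + 2)*exp(w**2)/2 + C

Let u = w², du = 2w dw; rewrite as (1/2)∫ u^2·exp(1u) du.
Now integrate by parts 2 times.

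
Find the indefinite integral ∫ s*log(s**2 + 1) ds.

Let u = s**2 + 1, so du = (2*s) ds.
The integral becomes (1/2)·∫ log(u) du; integrate by parts with u′=log(u), dv′=du.

s**2*log(s**2 + 1)/2 - s**2/2 + log(s**2 + 1)/2 + C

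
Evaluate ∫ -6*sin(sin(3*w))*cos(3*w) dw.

Let u = sin(3*w), so du = (3*cos(3*w)) dw.
Rewriting, the integral becomes -2·∫ sin(u) du = -2·-cos(u).
Substituting back, u = sin(3*w).

2*cos(sin(3*w)) + C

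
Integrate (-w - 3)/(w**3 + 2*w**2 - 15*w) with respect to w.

log(w)/5 - log(w - 3)/4 + log(w + 5)/20 + C

Factor the denominator: w*(w - 3)*(w + 5).
Partial-fraction decomposition: 1/(20*(w + 5)) - 1/(4*(w - 3)) + 1/(5*w).
Integrate each term: A/(w−a) contributes A·log|w−a|.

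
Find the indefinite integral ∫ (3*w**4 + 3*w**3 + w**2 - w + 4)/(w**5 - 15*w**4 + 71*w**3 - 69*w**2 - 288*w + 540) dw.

Factor the denominator: (w - 6)*(w - 5)*(w - 3)**2*(w + 2).
Partial-fraction decomposition: 17/(700*(w + 2)) + 9323/(450*(w - 3)) + 167/(15*(w - 3)**2) - 1137/(14*(w - 5)) + 2285/(36*(w - 6)).
Integrate each term; A/(w−a) gives A·log|w−a|; A/(w−a)² gives −A/(w−a).

2285*log(w - 6)/36 - 1137*log(w - 5)/14 + 9323*log(w - 3)/450 + 17*log(w + 2)/700 - 167/(15*w - 45) + C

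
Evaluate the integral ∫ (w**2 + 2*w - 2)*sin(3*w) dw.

-w**2*cos(3*w)/3 + 2*w*sin(3*w)/9 - 2*w*cos(3*w)/3 + 2*sin(3*w)/9 + 20*cos(3*w)/27 + C

Use integration by parts with u = w**2 + 2*w - 2, dv = sin(3*w) dw, so v = -cos(3*w)/3.
Apply parts 2 times (tabular method): alternate signs, differentiate u down to 0, integrate dv up.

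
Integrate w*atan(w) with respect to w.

w**2*atan(w)/2 - w/2 + atan(w)/2 + C

Use integration by parts with u = arctan(w), dv = w dw.
Then du = 1/(w**2 + 1) dw.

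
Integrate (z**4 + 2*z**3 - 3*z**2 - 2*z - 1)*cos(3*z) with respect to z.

Use integration by parts with u = z**4 + 2*z**3 - 3*z**2 - 2*z - 1, dv = cos(3*z) dz, so v = sin(3*z)/3.
Apply parts 4 times (tabular method): alternate signs, differentiate u down to 0, integrate dv up.

z**4*sin(3*z)/3 + 2*z**3*sin(3*z)/3 + 4*z**3*cos(3*z)/9 - 13*z**2*sin(3*z)/9 + 2*z**2*cos(3*z)/3 - 10*z*sin(3*z)/9 - 26*z*cos(3*z)/27 - sin(3*z)/81 - 10*cos(3*z)/27 + C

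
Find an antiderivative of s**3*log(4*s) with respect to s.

s**4*(log(s) + 2*log(2))/4 - s**4/16 + C

Use integration by parts with u = log(4*s), dv = s**3 ds.
Then du = 1/s ds and v = s**4/4.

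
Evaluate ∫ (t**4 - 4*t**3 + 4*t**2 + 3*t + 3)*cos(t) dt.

t**4*sin(t) - 4*t**3*sin(t) + 4*t**3*cos(t) - 8*t**2*sin(t) - 12*t**2*cos(t) + 27*t*sin(t) - 16*t*cos(t) + 19*sin(t) + 27*cos(t) + C

Use integration by parts with u = t**4 - 4*t**3 + 4*t**2 + 3*t + 3, dv = cos(t) dt, so v = sin(t).
Apply parts 4 times (tabular method): alternate signs, differentiate u down to 0, integrate dv up.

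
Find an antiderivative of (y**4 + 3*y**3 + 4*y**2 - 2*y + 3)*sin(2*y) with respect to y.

Use integration by parts with u = y**4 + 3*y**3 + 4*y**2 - 2*y + 3, dv = sin(2*y) dy, so v = -cos(2*y)/2.
Apply parts 4 times (tabular method): alternate signs, differentiate u down to 0, integrate dv up.

-y**4*cos(2*y)/2 + y**3*sin(2*y) - 3*y**3*cos(2*y)/2 + 9*y**2*sin(2*y)/4 - y**2*cos(2*y)/2 + y*sin(2*y)/2 + 13*y*cos(2*y)/4 - 13*sin(2*y)/8 - 5*cos(2*y)/4 + C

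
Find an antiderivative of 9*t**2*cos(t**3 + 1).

Let u = t**3 + 1, so du = (3*t**2) dt.
Rewriting, the integral becomes 3·∫ cos(u) du = 3·sin(u).
Substituting back, u = t**3 + 1.

3*sin(t**3 + 1) + C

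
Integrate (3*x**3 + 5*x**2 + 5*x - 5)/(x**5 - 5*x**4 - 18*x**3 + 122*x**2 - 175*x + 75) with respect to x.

Factor the denominator: (x - 5)*(x - 3)*(x - 1)**2*(x + 5).
Partial-fraction decomposition: -7/(72*(x + 5)) + 43/(72*(x - 1)) + 1/(6*(x - 1)**2) - 17/(8*(x - 3)) + 13/(8*(x - 5)).
Integrate each term; A/(x−a) gives A·log|x−a|; A/(x−a)² gives −A/(x−a).

13*log(x - 5)/8 - 17*log(x - 3)/8 + 43*log(x - 1)/72 - 7*log(x + 5)/72 - 1/(6*x - 6) + C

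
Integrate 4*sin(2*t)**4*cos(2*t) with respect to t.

2*sin(2*t)**5/5 + C

Let u = sin(2*t), so du = (2*cos(2*t)) dt.
Rewriting, the integral becomes 2·∫ u^4 du = 2·u^5/5.
Substituting back, u = sin(2*t).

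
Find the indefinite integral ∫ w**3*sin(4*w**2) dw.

-w**2*cos(4*w**2)/8 + sin(4*w**2)/32 + C

Let u = w², du = 2w dw; rewrite as (1/2)∫ u^1·sin(4u) du.
Now integrate by parts 1 time.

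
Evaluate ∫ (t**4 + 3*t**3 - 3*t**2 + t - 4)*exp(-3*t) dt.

(-27*t**4 - 117*t**3 - 36*t**2 - 51*t + 91)*exp(-3*t)/81 + C

Use integration by parts with u = t**4 + 3*t**3 - 3*t**2 + t - 4, dv = exp(-3*t) dt, so v = -exp(-3*t)/3.
Apply parts 4 times (tabular method): alternate signs, differentiate u down to 0, integrate dv up.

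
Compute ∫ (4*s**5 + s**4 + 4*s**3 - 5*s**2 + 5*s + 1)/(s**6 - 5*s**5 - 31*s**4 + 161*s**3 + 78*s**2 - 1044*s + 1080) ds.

Factor the denominator: (s - 6)*(s - 3)*(s - 2)**2*(s + 3)*(s + 5).
Partial-fraction decomposition: 3131/(2156*(s + 5)) - 529/(1350*(s + 3)) + 75109/(19600*(s - 2)) + 167/(140*(s - 2)**2) - 283/(36*(s - 3)) + 33115/(4752*(s - 6)).
Integrate each term; A/(s−a) gives A·log|s−a|; A/(s−a)² gives −A/(s−a).

33115*log(s - 6)/4752 - 283*log(s - 3)/36 + 75109*log(s - 2)/19600 - 529*log(s + 3)/1350 + 3131*log(s + 5)/2156 - 167/(140*s - 280) + C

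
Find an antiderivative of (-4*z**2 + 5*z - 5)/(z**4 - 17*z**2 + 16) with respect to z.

-49*log(z - 4)/120 + 2*log(z - 1)/15 - 7*log(z + 1)/15 + 89*log(z + 4)/120 + C

Factor the denominator: (z - 4)*(z - 1)*(z + 1)*(z + 4).
Partial-fraction decomposition: 89/(120*(z + 4)) - 7/(15*(z + 1)) + 2/(15*(z - 1)) - 49/(120*(z - 4)).
Integrate each term: A/(z−a) contributes A·log|z−a|.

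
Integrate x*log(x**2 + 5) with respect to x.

Let u = x**2 + 5, so du = (2*x) dx.
The integral becomes (1/2)·∫ log(u) du; integrate by parts with u′=log(u), dv′=du.

x**2*log(x**2 + 5)/2 - x**2/2 + 5*log(x**2 + 5)/2 + C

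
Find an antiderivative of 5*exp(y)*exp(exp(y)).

Let u = exp(y), so du = (exp(y)) dy.
Rewriting, the integral becomes 5·∫ e^u du = 5·e^u.
Substituting back, u = exp(y).

5*exp(exp(y)) + C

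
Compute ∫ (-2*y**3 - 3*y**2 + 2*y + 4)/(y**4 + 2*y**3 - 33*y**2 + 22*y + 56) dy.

Factor the denominator: (y - 4)*(y - 2)*(y + 1)*(y + 7).
Partial-fraction decomposition: -529/(594*(y + 7)) + 1/(90*(y + 1)) + 10/(27*(y - 2)) - 82/(55*(y - 4)).
Integrate each term: A/(y−a) contributes A·log|y−a|.

-82*log(y - 4)/55 + 10*log(y - 2)/27 + log(y + 1)/90 - 529*log(y + 7)/594 + C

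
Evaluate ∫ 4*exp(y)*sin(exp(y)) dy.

Let u = exp(y), so du = (exp(y)) dy.
Rewriting, the integral becomes 4·∫ sin(u) du = 4·-cos(u).
Substituting back, u = exp(y).

-4*cos(exp(y)) + C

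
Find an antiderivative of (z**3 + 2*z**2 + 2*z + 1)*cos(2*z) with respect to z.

Use integration by parts with u = z**3 + 2*z**2 + 2*z + 1, dv = cos(2*z) dz, so v = sin(2*z)/2.
Apply parts 3 times (tabular method): alternate signs, differentiate u down to 0, integrate dv up.

z**3*sin(2*z)/2 + z**2*sin(2*z) + 3*z**2*cos(2*z)/4 + z*sin(2*z)/4 + z*cos(2*z) + cos(2*z)/8 + C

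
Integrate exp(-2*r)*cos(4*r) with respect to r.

exp(-2*r)*sin(4*r)/5 - exp(-2*r)*cos(4*r)/10 + C

Let I denote the integral. Integrate by parts with u = cos(4*r), dv = exp(-2*r) dr, so v = -exp(-2*r)/2: I = -exp(-2*r)*cos(4*r)/2 − 2·∫ exp(-2*r)*sin(4*r) dr.
Apply parts again with u = sin(4*r), dv = exp(-2*r) dr: ∫ exp(-2*r)*sin(4*r) dr = -exp(-2*r)*sin(4*r)/2 + 2·I. Substituting back brings back I: I = exp(-2*r)*sin(4*r) - exp(-2*r)*cos(4*r)/2 − 4·I.
Solving for I: (1 + 4)·I equals the remaining terms, so I = (1/5)·(exp(-2*r)*sin(4*r) - exp(-2*r)*cos(4*r)/2).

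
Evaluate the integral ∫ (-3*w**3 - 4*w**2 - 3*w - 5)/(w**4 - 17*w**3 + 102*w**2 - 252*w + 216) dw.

Factor the denominator: (w - 6)**2*(w - 3)*(w - 2).
Partial-fraction decomposition: 51/(16*(w - 2)) - 131/(9*(w - 3)) + 1205/(144*(w - 6)) - 815/(12*(w - 6)**2).
Integrate each term; A/(w−a) gives A·log|w−a|; A/(w−a)² gives −A/(w−a).

1205*log(w - 6)/144 - 131*log(w - 3)/9 + 51*log(w - 2)/16 + 815/(12*w - 72) + C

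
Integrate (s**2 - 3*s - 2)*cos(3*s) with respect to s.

Use integration by parts with u = s**2 - 3*s - 2, dv = cos(3*s) ds, so v = sin(3*s)/3.
Apply parts 2 times (tabular method): alternate signs, differentiate u down to 0, integrate dv up.

s**2*sin(3*s)/3 - s*sin(3*s) + 2*s*cos(3*s)/9 - 20*sin(3*s)/27 - cos(3*s)/3 + C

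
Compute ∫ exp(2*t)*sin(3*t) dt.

Let I denote the integral. Integrate by parts with u = sin(3*t), dv = exp(2*t) dt, so v = exp(2*t)/2: I = exp(2*t)*sin(3*t)/2 − (3/2)·∫ exp(2*t)*cos(3*t) dt.
Apply parts again with u = cos(3*t), dv = exp(2*t) dt: ∫ exp(2*t)*cos(3*t) dt = exp(2*t)*cos(3*t)/2 + (3/2)·I. Substituting back brings back I: I = exp(2*t)*sin(3*t)/2 - 3*exp(2*t)*cos(3*t)/4 − (9/4)·I.
Solving for I: (1 + 9/4)·I equals the remaining terms, so I = (4/13)·(exp(2*t)*sin(3*t)/2 - 3*exp(2*t)*cos(3*t)/4).

2*exp(2*t)*sin(3*t)/13 - 3*exp(2*t)*cos(3*t)/13 + C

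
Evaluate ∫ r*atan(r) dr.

r**2*atan(r)/2 - r/2 + atan(r)/2 + C

Use integration by parts with u = arctan(r), dv = r dr.
Then du = 1/(r**2 + 1) dr.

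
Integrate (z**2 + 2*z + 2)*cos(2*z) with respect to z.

Use integration by parts with u = z**2 + 2*z + 2, dv = cos(2*z) dz, so v = sin(2*z)/2.
Apply parts 2 times (tabular method): alternate signs, differentiate u down to 0, integrate dv up.

z**2*sin(2*z)/2 + z*sin(2*z) + z*cos(2*z)/2 + 3*sin(2*z)/4 + cos(2*z)/2 + C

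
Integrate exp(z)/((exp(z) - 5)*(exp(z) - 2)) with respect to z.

log(exp(z) - 5)/3 - log(exp(z) - 2)/3 + C

Let u = e^z, du = e^z dz.
The integral becomes ∫ du/((u-2)(u-5)); decompose into partial fractions.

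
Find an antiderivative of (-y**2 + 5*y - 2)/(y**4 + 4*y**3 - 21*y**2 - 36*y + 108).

Factor the denominator: (y - 3)*(y - 2)*(y + 3)*(y + 6).
Partial-fraction decomposition: 17/(54*(y + 6)) - 13/(45*(y + 3)) - 1/(10*(y - 2)) + 2/(27*(y - 3)).
Integrate each term: A/(y−a) contributes A·log|y−a|.

2*log(y - 3)/27 - log(y - 2)/10 - 13*log(y + 3)/45 + 17*log(y + 6)/54 + C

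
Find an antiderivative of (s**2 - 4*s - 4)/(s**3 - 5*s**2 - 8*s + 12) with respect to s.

Factor the denominator: (s - 6)*(s - 1)*(s + 2).
Partial-fraction decomposition: 1/(3*(s + 2)) + 7/(15*(s - 1)) + 1/(5*(s - 6)).
Integrate each term: A/(s−a) contributes A·log|s−a|.

log(s - 6)/5 + 7*log(s - 1)/15 + log(s + 2)/3 + C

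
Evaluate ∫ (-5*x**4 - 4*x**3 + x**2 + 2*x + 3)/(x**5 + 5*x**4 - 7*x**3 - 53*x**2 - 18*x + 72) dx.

Factor the denominator: (x - 3)*(x - 1)*(x + 2)*(x + 3)*(x + 4).
Partial-fraction decomposition: -1013/(70*(x + 4)) + 97/(8*(x + 3)) - 3/(2*(x + 2)) + 1/(40*(x - 1)) - 33/(28*(x - 3)).
Integrate each term: A/(x−a) contributes A·log|x−a|.

-33*log(x - 3)/28 + log(x - 1)/40 - 3*log(x + 2)/2 + 97*log(x + 3)/8 - 1013*log(x + 4)/70 + C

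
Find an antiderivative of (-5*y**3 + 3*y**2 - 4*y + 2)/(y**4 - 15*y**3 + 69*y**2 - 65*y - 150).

Factor the denominator: (y - 6)*(y - 5)**2*(y + 1).
Partial-fraction decomposition: -1/(18*(y + 1)) + 2467/(18*(y - 5)) + 284/(3*(y - 5)**2) - 142/(y - 6).
Integrate each term; A/(y−a) gives A·log|y−a|; A/(y−a)² gives −A/(y−a).

-142*log(y - 6) + 2467*log(y - 5)/18 - log(y + 1)/18 - 284/(3*y - 15) + C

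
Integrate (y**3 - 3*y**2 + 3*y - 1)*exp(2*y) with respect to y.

Use integration by parts with u = y**3 - 3*y**2 + 3*y - 1, dv = exp(2*y) dy, so v = exp(2*y)/2.
Apply parts 3 times (tabular method): alternate signs, differentiate u down to 0, integrate dv up.

(4*y**3 - 18*y**2 + 30*y - 19)*exp(2*y)/8 + C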